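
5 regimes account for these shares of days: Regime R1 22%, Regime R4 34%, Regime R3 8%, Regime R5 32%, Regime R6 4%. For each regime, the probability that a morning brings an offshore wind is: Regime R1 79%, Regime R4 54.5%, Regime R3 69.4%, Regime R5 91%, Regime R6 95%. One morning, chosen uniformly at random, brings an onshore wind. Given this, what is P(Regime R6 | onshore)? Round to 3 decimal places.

0.008

Taking complements, P(onshore | each) = Regime R1 0.21, Regime R4 0.455, Regime R3 0.306, Regime R5 0.09, Regime R6 0.05.
Prior × likelihood for each hypothesis:
  Regime R1: 0.22 × 0.21 = 0.0462
  Regime R4: 0.34 × 0.455 = 0.1547
  Regime R3: 0.08 × 0.306 = 0.02448
  Regime R5: 0.32 × 0.09 = 0.0288
  Regime R6: 0.04 × 0.05 = 0.002
Normalizing constant = 0.25618.
P(Regime R6 | evidence) = 0.002 / 0.25618 ≈ 0.008.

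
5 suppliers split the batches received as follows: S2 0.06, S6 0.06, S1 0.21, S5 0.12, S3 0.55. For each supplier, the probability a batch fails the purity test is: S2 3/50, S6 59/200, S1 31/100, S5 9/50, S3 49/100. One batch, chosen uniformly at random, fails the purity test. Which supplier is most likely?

Prior × likelihood for each hypothesis:
  S2: 0.06 × 0.06 = 0.0036
  S6: 0.06 × 0.295 = 0.0177
  S1: 0.21 × 0.31 = 0.0651
  S5: 0.12 × 0.18 = 0.0216
  S3: 0.55 × 0.49 = 0.2695
Normalizing constant = 0.3775.
Largest term belongs to S3, so S3 is most probable.

S3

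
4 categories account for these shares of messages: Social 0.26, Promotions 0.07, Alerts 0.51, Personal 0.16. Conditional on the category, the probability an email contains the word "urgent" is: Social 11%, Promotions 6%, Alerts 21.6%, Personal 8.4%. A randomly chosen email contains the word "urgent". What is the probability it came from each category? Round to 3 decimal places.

Unnormalized posteriors (prior × likelihood):
  Social: 0.26 × 0.11 = 0.0286
  Promotions: 0.07 × 0.06 = 0.0042
  Alerts: 0.51 × 0.216 = 0.11016
  Personal: 0.16 × 0.084 = 0.01344
Normalizing constant = 0.1564.
P(Social | urgent-flag) = 0.0286/0.1564 ≈ 0.183
P(Promotions | urgent-flag) = 0.0042/0.1564 ≈ 0.027
P(Alerts | urgent-flag) = 0.11016/0.1564 ≈ 0.704
P(Personal | urgent-flag) = 0.01344/0.1564 ≈ 0.086

Social 0.183, Promotions 0.027, Alerts 0.704, Personal 0.086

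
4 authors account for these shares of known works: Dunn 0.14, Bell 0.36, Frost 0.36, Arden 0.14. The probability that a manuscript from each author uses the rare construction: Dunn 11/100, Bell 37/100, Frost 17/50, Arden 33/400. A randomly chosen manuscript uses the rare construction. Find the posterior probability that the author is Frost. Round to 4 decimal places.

Prior × likelihood for each hypothesis:
  Dunn: 0.14 × 0.11 = 0.0154
  Bell: 0.36 × 0.37 = 0.1332
  Frost: 0.36 × 0.34 = 0.1224
  Arden: 0.14 × 0.0825 = 0.01155
Total = 0.28255.
P(Frost | evidence) = 0.1224 / 0.28255 ≈ 0.4332.

0.4332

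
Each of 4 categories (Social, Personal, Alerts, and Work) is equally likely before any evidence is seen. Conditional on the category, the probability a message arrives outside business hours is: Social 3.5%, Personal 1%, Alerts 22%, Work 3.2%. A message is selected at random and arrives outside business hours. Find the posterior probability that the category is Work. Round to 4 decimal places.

0.1077

Since the prior is uniform, the posterior is proportional to the likelihood:
  Social: 0.035
  Personal: 0.01
  Alerts: 0.22
  Work: 0.032
Normalizing constant = 0.297.
P(Work | evidence) = 0.032 / 0.297 ≈ 0.1077.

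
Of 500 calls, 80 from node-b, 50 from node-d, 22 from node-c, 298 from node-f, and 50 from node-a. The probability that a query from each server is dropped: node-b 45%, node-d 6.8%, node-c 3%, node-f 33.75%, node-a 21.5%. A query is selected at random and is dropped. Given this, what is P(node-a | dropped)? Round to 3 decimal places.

Unnormalized posteriors (prior × likelihood):
  node-b: 0.16 × 0.45 = 0.072
  node-d: 0.1 × 0.068 = 0.0068
  node-c: 0.044 × 0.03 = 0.00132
  node-f: 0.596 × 0.3375 = 0.20115
  node-a: 0.1 × 0.215 = 0.0215
Total = 0.30277.
P(node-a | evidence) = 0.0215 / 0.30277 ≈ 0.071.

0.071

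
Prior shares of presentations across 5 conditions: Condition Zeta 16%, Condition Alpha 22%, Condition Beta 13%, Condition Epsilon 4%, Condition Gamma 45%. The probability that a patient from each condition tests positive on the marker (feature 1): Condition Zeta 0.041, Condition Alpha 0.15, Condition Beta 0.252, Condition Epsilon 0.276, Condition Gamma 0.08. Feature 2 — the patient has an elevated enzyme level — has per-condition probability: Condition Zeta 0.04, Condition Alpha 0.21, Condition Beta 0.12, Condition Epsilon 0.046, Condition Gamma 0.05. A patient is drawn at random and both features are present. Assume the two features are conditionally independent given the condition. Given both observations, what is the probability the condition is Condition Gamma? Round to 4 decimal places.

0.1340

Unnormalized posteriors (prior × likelihood):
  Condition Zeta: 0.16 × 0.041 × 0.04 = 0.0002624
  Condition Alpha: 0.22 × 0.15 × 0.21 = 0.00693
  Condition Beta: 0.13 × 0.252 × 0.12 = 0.0039312
  Condition Epsilon: 0.04 × 0.276 × 0.046 = 0.00050784
  Condition Gamma: 0.45 × 0.08 × 0.05 = 0.0018
Total = 0.01343144.
P(Condition Gamma | evidence) = 0.0018 / 0.01343144 ≈ 0.1340.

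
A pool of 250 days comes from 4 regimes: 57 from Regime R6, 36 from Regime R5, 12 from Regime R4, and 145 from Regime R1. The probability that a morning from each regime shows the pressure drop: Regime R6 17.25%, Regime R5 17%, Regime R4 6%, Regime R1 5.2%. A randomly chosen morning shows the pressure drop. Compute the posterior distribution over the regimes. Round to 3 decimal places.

Compute prior × likelihood for every hypothesis:
  Regime R6: 0.228 × 0.1725 = 0.03933
  Regime R5: 0.144 × 0.17 = 0.02448
  Regime R4: 0.048 × 0.06 = 0.00288
  Regime R1: 0.58 × 0.052 = 0.03016
Sum = 0.09685.
P(Regime R6 | drop) = 0.03933/0.09685 ≈ 0.406
P(Regime R5 | drop) = 0.02448/0.09685 ≈ 0.253
P(Regime R4 | drop) = 0.00288/0.09685 ≈ 0.030
P(Regime R1 | drop) = 0.03016/0.09685 ≈ 0.311

Regime R6 0.406, Regime R5 0.253, Regime R4 0.030, Regime R1 0.311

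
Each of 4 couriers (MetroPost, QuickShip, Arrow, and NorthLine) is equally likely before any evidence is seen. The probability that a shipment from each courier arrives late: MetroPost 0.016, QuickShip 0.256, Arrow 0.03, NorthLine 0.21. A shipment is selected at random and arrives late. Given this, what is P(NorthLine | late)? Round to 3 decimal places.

Since the prior is uniform, the posterior is proportional to the likelihood:
  MetroPost: 0.016
  QuickShip: 0.256
  Arrow: 0.03
  NorthLine: 0.21
Total = 0.512.
P(NorthLine | evidence) = 0.21 / 0.512 ≈ 0.410.

0.410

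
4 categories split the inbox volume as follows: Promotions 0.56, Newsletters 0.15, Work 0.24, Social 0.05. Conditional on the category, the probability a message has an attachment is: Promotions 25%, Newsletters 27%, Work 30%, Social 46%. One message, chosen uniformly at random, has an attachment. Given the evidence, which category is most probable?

Prior × likelihood for each hypothesis:
  Promotions: 0.56 × 0.25 = 0.14
  Newsletters: 0.15 × 0.27 = 0.0405
  Work: 0.24 × 0.3 = 0.072
  Social: 0.05 × 0.46 = 0.023
Total = 0.2755.
Largest term belongs to Promotions, so Promotions is most probable.

Promotions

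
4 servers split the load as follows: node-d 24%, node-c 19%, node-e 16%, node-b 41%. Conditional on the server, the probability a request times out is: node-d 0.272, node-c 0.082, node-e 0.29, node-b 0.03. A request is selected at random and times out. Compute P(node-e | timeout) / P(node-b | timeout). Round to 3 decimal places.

Unnormalized posteriors (prior × likelihood):
  node-d: 0.24 × 0.272 = 0.06528
  node-c: 0.19 × 0.082 = 0.01558
  node-e: 0.16 × 0.29 = 0.0464
  node-b: 0.41 × 0.03 = 0.0123
Sum = 0.13956.
The ratio is 0.0464 / 0.0123 (the normalizer cancels) = 3.772.

3.772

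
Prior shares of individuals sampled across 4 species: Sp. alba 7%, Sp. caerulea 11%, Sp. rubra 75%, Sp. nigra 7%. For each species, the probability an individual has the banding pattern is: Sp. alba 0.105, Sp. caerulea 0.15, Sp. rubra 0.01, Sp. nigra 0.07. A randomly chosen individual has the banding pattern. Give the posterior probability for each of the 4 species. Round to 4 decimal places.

Sp. alba 0.2028, Sp. caerulea 0.4552, Sp. rubra 0.2069, Sp. nigra 0.1352

By Bayes' rule, posterior ∝ prior × likelihood:
  Sp. alba: 0.07 × 0.105 = 0.00735
  Sp. caerulea: 0.11 × 0.15 = 0.0165
  Sp. rubra: 0.75 × 0.01 = 0.0075
  Sp. nigra: 0.07 × 0.07 = 0.0049
Normalizing constant = 0.03625.
P(Sp. alba | banded) = 0.00735/0.03625 ≈ 0.2028
P(Sp. caerulea | banded) = 0.0165/0.03625 ≈ 0.4552
P(Sp. rubra | banded) = 0.0075/0.03625 ≈ 0.2069
P(Sp. nigra | banded) = 0.0049/0.03625 ≈ 0.1352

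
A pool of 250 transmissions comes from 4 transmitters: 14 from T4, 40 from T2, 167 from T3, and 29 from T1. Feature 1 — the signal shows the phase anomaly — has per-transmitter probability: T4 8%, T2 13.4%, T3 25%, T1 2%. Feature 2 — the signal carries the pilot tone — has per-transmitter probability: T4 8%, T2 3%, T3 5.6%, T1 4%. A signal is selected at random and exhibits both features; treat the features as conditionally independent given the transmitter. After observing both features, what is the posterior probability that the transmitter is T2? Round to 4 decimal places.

By Bayes' rule, posterior ∝ prior × likelihood:
  T4: 0.056 × 0.08 × 0.08 = 0.0003584
  T2: 0.16 × 0.134 × 0.03 = 0.0006432
  T3: 0.668 × 0.25 × 0.056 = 0.009352
  T1: 0.116 × 0.02 × 0.04 = 0.0000928
Normalizing constant = 0.0104464.
P(T2 | evidence) = 0.0006432 / 0.0104464 ≈ 0.0616.

0.0616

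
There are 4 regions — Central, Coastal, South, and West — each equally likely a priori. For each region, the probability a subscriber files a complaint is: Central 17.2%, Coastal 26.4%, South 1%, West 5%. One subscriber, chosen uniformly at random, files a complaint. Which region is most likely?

Since the prior is uniform, the posterior is proportional to the likelihood:
  Central: 0.172
  Coastal: 0.264
  South: 0.01
  West: 0.05
Normalizing constant = 0.496.
Largest term belongs to Coastal, so Coastal is most probable.

Coastal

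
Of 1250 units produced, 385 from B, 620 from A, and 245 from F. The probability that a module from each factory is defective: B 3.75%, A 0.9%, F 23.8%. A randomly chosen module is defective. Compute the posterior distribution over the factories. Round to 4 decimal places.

B 0.1843, A 0.0712, F 0.7444

Compute prior × likelihood for every hypothesis:
  B: 0.308 × 0.0375 = 0.01155
  A: 0.496 × 0.009 = 0.004464
  F: 0.196 × 0.238 = 0.046648
Normalizing constant = 0.062662.
P(B | defective) = 0.01155/0.062662 ≈ 0.1843
P(A | defective) = 0.004464/0.062662 ≈ 0.0712
P(F | defective) = 0.046648/0.062662 ≈ 0.7444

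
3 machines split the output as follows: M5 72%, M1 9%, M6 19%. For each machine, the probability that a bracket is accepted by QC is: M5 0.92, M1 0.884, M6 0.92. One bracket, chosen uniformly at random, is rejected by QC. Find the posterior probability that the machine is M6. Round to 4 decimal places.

Taking complements, P(rejected | each) = M5 0.08, M1 0.116, M6 0.08.
Prior × likelihood for each hypothesis:
  M5: 0.72 × 0.08 = 0.0576
  M1: 0.09 × 0.116 = 0.01044
  M6: 0.19 × 0.08 = 0.0152
Total = 0.08324.
P(M6 | evidence) = 0.0152 / 0.08324 ≈ 0.1826.

0.1826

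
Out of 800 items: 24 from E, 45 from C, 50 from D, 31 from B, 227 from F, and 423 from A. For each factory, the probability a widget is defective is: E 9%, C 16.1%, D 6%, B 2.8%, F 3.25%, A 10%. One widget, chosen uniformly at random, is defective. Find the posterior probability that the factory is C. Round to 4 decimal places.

Compute prior × likelihood for every hypothesis:
  E: 0.03 × 0.09 = 0.0027
  C: 0.05625 × 0.161 = 0.00905625
  D: 0.0625 × 0.06 = 0.00375
  B: 0.03875 × 0.028 = 0.001085
  F: 0.28375 × 0.0325 = 0.009221875
  A: 0.52875 × 0.1 = 0.052875
Sum = 0.078688125.
P(C | evidence) = 0.00905625 / 0.078688125 ≈ 0.1151.

0.1151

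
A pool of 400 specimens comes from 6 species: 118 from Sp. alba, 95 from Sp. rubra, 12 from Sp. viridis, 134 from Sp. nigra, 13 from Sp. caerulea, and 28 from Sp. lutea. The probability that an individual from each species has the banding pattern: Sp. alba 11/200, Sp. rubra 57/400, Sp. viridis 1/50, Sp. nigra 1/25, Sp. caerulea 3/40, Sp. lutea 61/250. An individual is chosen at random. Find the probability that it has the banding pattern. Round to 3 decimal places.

Unnormalized posteriors (prior × likelihood):
  Sp. alba: 0.295 × 0.055 = 0.016225
  Sp. rubra: 0.2375 × 0.1425 = 0.03384375
  Sp. viridis: 0.03 × 0.02 = 0.0006
  Sp. nigra: 0.335 × 0.04 = 0.0134
  Sp. caerulea: 0.0325 × 0.075 = 0.0024375
  Sp. lutea: 0.07 × 0.244 = 0.01708
P(banded) = 0.016225 + 0.03384375 + 0.0006 + 0.0134 + 0.0024375 + 0.01708 = 0.08358625 → 0.084.

0.084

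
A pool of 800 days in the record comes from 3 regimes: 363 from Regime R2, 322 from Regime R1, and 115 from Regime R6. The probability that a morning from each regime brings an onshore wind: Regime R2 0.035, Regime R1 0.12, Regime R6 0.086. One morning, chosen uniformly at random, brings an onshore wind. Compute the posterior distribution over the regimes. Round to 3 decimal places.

Prior × likelihood for each hypothesis:
  Regime R2: 0.45375 × 0.035 = 0.01588125
  Regime R1: 0.4025 × 0.12 = 0.0483
  Regime R6: 0.14375 × 0.086 = 0.0123625
Total = 0.07654375.
P(Regime R2 | onshore) = 0.01588125/0.07654375 ≈ 0.207
P(Regime R1 | onshore) = 0.0483/0.07654375 ≈ 0.631
P(Regime R6 | onshore) = 0.0123625/0.07654375 ≈ 0.162
(Check: 0.207+0.631+0.162 = 1.000.)

Regime R2 0.207, Regime R1 0.631, Regime R6 0.162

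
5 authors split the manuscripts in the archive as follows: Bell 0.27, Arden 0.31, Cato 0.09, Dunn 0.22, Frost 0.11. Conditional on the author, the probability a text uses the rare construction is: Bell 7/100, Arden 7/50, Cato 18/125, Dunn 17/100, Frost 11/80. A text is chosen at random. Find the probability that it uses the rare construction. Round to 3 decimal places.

By Bayes' rule, posterior ∝ prior × likelihood:
  Bell: 0.27 × 0.07 = 0.0189
  Arden: 0.31 × 0.14 = 0.0434
  Cato: 0.09 × 0.144 = 0.01296
  Dunn: 0.22 × 0.17 = 0.0374
  Frost: 0.11 × 0.1375 = 0.015125
P(rare-form) = 0.0189 + 0.0434 + 0.01296 + 0.0374 + 0.015125 = 0.127785 → 0.128.

0.128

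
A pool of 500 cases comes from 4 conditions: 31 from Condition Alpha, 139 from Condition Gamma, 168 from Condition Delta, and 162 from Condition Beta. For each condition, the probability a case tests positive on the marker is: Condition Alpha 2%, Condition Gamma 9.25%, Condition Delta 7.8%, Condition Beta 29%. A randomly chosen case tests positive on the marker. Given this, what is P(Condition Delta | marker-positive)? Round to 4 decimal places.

Prior × likelihood for each hypothesis:
  Condition Alpha: 0.062 × 0.02 = 0.00124
  Condition Gamma: 0.278 × 0.0925 = 0.025715
  Condition Delta: 0.336 × 0.078 = 0.026208
  Condition Beta: 0.324 × 0.29 = 0.09396
Sum = 0.147123.
P(Condition Delta | evidence) = 0.026208 / 0.147123 ≈ 0.1781.

0.1781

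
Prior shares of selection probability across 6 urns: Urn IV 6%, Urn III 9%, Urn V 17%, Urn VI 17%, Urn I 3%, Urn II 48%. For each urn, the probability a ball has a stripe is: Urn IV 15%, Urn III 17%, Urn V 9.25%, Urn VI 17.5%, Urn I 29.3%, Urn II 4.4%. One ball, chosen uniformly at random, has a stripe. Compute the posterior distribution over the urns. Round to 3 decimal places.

Unnormalized posteriors (prior × likelihood):
  Urn IV: 0.06 × 0.15 = 0.009
  Urn III: 0.09 × 0.17 = 0.0153
  Urn V: 0.17 × 0.0925 = 0.015725
  Urn VI: 0.17 × 0.175 = 0.02975
  Urn I: 0.03 × 0.293 = 0.00879
  Urn II: 0.48 × 0.044 = 0.02112
Total = 0.099685.
P(Urn IV | striped) = 0.009/0.099685 ≈ 0.090
P(Urn III | striped) = 0.0153/0.099685 ≈ 0.153
P(Urn V | striped) = 0.015725/0.099685 ≈ 0.158
P(Urn VI | striped) = 0.02975/0.099685 ≈ 0.298
P(Urn I | striped) = 0.00879/0.099685 ≈ 0.088
P(Urn II | striped) = 0.02112/0.099685 ≈ 0.212

Urn IV 0.090, Urn III 0.153, Urn V 0.158, Urn VI 0.298, Urn I 0.088, Urn II 0.212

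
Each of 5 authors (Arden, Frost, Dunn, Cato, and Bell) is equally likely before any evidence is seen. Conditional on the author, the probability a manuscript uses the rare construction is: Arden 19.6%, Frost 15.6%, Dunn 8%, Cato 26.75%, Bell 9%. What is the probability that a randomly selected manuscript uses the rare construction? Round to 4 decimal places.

With a uniform prior (1/5 each), posterior ∝ likelihood:
  Arden: 0.196
  Frost: 0.156
  Dunn: 0.08
  Cato: 0.2675
  Bell: 0.09
P(rare-form) = (1/5) × (0.196 + 0.156 + 0.08 + 0.2675 + 0.09) = 0.7895/5 ≈ 0.1579.

0.1579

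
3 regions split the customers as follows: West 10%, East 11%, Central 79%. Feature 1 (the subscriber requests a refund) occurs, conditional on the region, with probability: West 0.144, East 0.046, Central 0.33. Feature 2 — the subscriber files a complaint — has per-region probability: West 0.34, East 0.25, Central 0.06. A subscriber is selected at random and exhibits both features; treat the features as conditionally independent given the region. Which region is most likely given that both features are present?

Compute prior × likelihood for every hypothesis:
  West: 0.1 × 0.144 × 0.34 = 0.004896
  East: 0.11 × 0.046 × 0.25 = 0.001265
  Central: 0.79 × 0.33 × 0.06 = 0.015642
Total = 0.021803.
Largest term belongs to Central, so Central is most probable.

Central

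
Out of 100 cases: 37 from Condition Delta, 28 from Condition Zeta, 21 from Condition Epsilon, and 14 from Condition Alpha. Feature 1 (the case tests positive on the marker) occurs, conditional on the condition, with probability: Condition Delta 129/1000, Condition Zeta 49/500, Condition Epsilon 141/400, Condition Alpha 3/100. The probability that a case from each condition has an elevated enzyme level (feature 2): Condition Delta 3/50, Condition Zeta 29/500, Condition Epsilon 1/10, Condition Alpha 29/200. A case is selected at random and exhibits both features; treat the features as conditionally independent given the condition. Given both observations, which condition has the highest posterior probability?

Condition Epsilon

Compute prior × likelihood for every hypothesis:
  Condition Delta: 0.37 × 0.129 × 0.06 = 0.0028638
  Condition Zeta: 0.28 × 0.098 × 0.058 = 0.00159152
  Condition Epsilon: 0.21 × 0.3525 × 0.1 = 0.0074025
  Condition Alpha: 0.14 × 0.03 × 0.145 = 0.000609
Normalizing constant = 0.01246682.
Largest term belongs to Condition Epsilon, so Condition Epsilon is most probable.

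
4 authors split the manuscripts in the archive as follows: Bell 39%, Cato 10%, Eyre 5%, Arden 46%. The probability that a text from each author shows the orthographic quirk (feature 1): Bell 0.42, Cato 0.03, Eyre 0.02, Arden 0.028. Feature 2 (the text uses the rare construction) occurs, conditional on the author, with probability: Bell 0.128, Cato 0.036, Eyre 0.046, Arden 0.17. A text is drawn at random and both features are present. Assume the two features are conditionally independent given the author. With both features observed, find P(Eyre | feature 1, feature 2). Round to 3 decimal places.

Unnormalized posteriors (prior × likelihood):
  Bell: 0.39 × 0.42 × 0.128 = 0.0209664
  Cato: 0.1 × 0.03 × 0.036 = 0.000108
  Eyre: 0.05 × 0.02 × 0.046 = 0.000046
  Arden: 0.46 × 0.028 × 0.17 = 0.0021896
Total = 0.02331.
P(Eyre | evidence) = 0.000046 / 0.02331 ≈ 0.002.

0.002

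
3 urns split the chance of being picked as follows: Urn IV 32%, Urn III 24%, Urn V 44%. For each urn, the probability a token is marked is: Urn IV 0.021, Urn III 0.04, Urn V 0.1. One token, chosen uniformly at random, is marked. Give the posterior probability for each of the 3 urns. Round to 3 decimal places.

Urn IV 0.111, Urn III 0.159, Urn V 0.729

Compute prior × likelihood for every hypothesis:
  Urn IV: 0.32 × 0.021 = 0.00672
  Urn III: 0.24 × 0.04 = 0.0096
  Urn V: 0.44 × 0.1 = 0.044
Sum = 0.06032.
P(Urn IV | marked) = 0.00672/0.06032 ≈ 0.111
P(Urn III | marked) = 0.0096/0.06032 ≈ 0.159
P(Urn V | marked) = 0.044/0.06032 ≈ 0.729
(Check: 0.111+0.159+0.729 = 0.999.)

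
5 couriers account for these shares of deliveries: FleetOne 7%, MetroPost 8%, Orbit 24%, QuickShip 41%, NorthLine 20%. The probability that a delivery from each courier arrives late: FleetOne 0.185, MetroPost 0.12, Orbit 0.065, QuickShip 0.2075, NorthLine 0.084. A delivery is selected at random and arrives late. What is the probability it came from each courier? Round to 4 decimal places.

By Bayes' rule, posterior ∝ prior × likelihood:
  FleetOne: 0.07 × 0.185 = 0.01295
  MetroPost: 0.08 × 0.12 = 0.0096
  Orbit: 0.24 × 0.065 = 0.0156
  QuickShip: 0.41 × 0.2075 = 0.085075
  NorthLine: 0.2 × 0.084 = 0.0168
Total = 0.140025.
P(FleetOne | late) = 0.01295/0.140025 ≈ 0.0925
P(MetroPost | late) = 0.0096/0.140025 ≈ 0.0686
P(Orbit | late) = 0.0156/0.140025 ≈ 0.1114
P(QuickShip | late) = 0.085075/0.140025 ≈ 0.6076
P(NorthLine | late) = 0.0168/0.140025 ≈ 0.1200
(Check: 0.0925+0.0686+0.1114+0.6076+0.1200 = 1.0001.)

FleetOne 0.0925, MetroPost 0.0686, Orbit 0.1114, QuickShip 0.6076, NorthLine 0.1200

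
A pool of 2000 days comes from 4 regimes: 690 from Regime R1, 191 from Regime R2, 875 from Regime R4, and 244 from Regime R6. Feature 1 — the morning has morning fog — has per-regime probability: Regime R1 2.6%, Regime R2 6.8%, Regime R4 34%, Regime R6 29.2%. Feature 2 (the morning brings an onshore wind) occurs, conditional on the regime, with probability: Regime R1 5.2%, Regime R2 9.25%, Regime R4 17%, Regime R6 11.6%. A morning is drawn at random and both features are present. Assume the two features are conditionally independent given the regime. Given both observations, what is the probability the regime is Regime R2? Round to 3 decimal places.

0.020

By Bayes' rule, posterior ∝ prior × likelihood:
  Regime R1: 0.345 × 0.026 × 0.052 = 0.00046644
  Regime R2: 0.0955 × 0.068 × 0.0925 = 0.000600695
  Regime R4: 0.4375 × 0.34 × 0.17 = 0.0252875
  Regime R6: 0.122 × 0.292 × 0.116 = 0.004132384
Normalizing constant = 0.030487019.
P(Regime R2 | evidence) = 0.000600695 / 0.030487019 ≈ 0.020.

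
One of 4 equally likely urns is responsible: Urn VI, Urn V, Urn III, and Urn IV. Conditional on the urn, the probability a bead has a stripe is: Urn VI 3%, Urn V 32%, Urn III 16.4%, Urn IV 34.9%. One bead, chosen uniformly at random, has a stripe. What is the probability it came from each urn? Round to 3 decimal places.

Urn VI 0.035, Urn V 0.371, Urn III 0.190, Urn IV 0.404

Since the prior is uniform, the posterior is proportional to the likelihood:
  Urn VI: 0.03
  Urn V: 0.32
  Urn III: 0.164
  Urn IV: 0.349
Total = 0.863.
P(Urn VI | striped) = 0.03/0.863 ≈ 0.035
P(Urn V | striped) = 0.32/0.863 ≈ 0.371
P(Urn III | striped) = 0.164/0.863 ≈ 0.190
P(Urn IV | striped) = 0.349/0.863 ≈ 0.404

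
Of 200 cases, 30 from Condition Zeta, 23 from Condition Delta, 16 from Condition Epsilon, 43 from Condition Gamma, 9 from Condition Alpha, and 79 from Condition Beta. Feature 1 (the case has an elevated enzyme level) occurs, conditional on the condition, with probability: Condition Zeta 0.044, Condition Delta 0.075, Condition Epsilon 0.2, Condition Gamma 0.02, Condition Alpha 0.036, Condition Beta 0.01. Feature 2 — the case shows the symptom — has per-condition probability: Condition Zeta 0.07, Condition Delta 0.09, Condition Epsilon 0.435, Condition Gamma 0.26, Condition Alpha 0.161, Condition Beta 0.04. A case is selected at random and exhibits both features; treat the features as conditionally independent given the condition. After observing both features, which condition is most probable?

Condition Epsilon

By Bayes' rule, posterior ∝ prior × likelihood:
  Condition Zeta: 0.15 × 0.044 × 0.07 = 0.000462
  Condition Delta: 0.115 × 0.075 × 0.09 = 0.00077625
  Condition Epsilon: 0.08 × 0.2 × 0.435 = 0.00696
  Condition Gamma: 0.215 × 0.02 × 0.26 = 0.001118
  Condition Alpha: 0.045 × 0.036 × 0.161 = 0.00026082
  Condition Beta: 0.395 × 0.01 × 0.04 = 0.000158
Total = 0.00973507.
Largest term belongs to Condition Epsilon, so Condition Epsilon is most probable.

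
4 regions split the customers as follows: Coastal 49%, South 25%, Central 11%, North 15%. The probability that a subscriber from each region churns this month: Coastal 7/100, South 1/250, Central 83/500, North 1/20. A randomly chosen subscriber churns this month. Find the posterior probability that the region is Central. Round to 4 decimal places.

Prior × likelihood for each hypothesis:
  Coastal: 0.49 × 0.07 = 0.0343
  South: 0.25 × 0.004 = 0.001
  Central: 0.11 × 0.166 = 0.01826
  North: 0.15 × 0.05 = 0.0075
Total = 0.06106.
P(Central | evidence) = 0.01826 / 0.06106 ≈ 0.2991.

0.2991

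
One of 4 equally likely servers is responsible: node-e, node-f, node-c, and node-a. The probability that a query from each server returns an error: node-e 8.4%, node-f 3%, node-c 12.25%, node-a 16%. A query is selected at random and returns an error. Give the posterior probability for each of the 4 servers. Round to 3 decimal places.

With a uniform prior (1/4 each), posterior ∝ likelihood:
  node-e: 0.084
  node-f: 0.03
  node-c: 0.1225
  node-a: 0.16
Normalizing constant = 0.3965.
P(node-e | error) = 0.084/0.3965 ≈ 0.212
P(node-f | error) = 0.03/0.3965 ≈ 0.076
P(node-c | error) = 0.1225/0.3965 ≈ 0.309
P(node-a | error) = 0.16/0.3965 ≈ 0.404

node-e 0.212, node-f 0.076, node-c 0.309, node-a 0.404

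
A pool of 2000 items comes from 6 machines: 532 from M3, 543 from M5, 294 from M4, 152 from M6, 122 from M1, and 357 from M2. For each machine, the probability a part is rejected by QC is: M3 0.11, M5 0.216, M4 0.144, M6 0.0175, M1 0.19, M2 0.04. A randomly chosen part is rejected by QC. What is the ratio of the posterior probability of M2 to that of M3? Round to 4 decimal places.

0.2440

Prior × likelihood for each hypothesis:
  M3: 0.266 × 0.11 = 0.02926
  M5: 0.2715 × 0.216 = 0.058644
  M4: 0.147 × 0.144 = 0.021168
  M6: 0.076 × 0.0175 = 0.00133
  M1: 0.061 × 0.19 = 0.01159
  M2: 0.1785 × 0.04 = 0.00714
Total = 0.129132.
The ratio is 0.00714 / 0.02926 (the normalizer cancels) = 0.2440.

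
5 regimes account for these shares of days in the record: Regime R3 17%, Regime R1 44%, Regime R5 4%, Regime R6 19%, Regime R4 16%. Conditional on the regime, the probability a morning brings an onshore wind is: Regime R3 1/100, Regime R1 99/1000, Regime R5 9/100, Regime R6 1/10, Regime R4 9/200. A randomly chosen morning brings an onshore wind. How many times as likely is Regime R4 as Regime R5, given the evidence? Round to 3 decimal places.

2.000

By Bayes' rule, posterior ∝ prior × likelihood:
  Regime R3: 0.17 × 0.01 = 0.0017
  Regime R1: 0.44 × 0.099 = 0.04356
  Regime R5: 0.04 × 0.09 = 0.0036
  Regime R6: 0.19 × 0.1 = 0.019
  Regime R4: 0.16 × 0.045 = 0.0072
Sum = 0.07506.
The ratio is 0.0072 / 0.0036 (the normalizer cancels) = 2.000.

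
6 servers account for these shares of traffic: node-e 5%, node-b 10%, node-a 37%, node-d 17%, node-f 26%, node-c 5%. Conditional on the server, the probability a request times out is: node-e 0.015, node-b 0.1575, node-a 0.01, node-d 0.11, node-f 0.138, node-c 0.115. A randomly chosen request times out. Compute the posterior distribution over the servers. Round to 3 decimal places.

node-e 0.009, node-b 0.196, node-a 0.046, node-d 0.232, node-f 0.446, node-c 0.071

Prior × likelihood for each hypothesis:
  node-e: 0.05 × 0.015 = 0.00075
  node-b: 0.1 × 0.1575 = 0.01575
  node-a: 0.37 × 0.01 = 0.0037
  node-d: 0.17 × 0.11 = 0.0187
  node-f: 0.26 × 0.138 = 0.03588
  node-c: 0.05 × 0.115 = 0.00575
Normalizing constant = 0.08053.
P(node-e | timeout) = 0.00075/0.08053 ≈ 0.009
P(node-b | timeout) = 0.01575/0.08053 ≈ 0.196
P(node-a | timeout) = 0.0037/0.08053 ≈ 0.046
P(node-d | timeout) = 0.0187/0.08053 ≈ 0.232
P(node-f | timeout) = 0.03588/0.08053 ≈ 0.446
P(node-c | timeout) = 0.00575/0.08053 ≈ 0.071
(Check: 0.009+0.196+0.046+0.232+0.446+0.071 = 1.000.)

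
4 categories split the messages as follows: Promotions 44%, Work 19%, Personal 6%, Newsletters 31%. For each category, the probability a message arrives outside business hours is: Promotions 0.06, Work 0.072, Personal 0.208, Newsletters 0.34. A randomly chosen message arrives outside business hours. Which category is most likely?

By Bayes' rule, posterior ∝ prior × likelihood:
  Promotions: 0.44 × 0.06 = 0.0264
  Work: 0.19 × 0.072 = 0.01368
  Personal: 0.06 × 0.208 = 0.01248
  Newsletters: 0.31 × 0.34 = 0.1054
Sum = 0.15796.
Largest term belongs to Newsletters, so Newsletters is most probable.

Newsletters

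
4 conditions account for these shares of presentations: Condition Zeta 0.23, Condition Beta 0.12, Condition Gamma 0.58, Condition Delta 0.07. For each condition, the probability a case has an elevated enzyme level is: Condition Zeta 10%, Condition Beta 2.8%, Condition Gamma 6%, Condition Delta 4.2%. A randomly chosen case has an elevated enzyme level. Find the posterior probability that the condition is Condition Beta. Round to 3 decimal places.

0.052

Compute prior × likelihood for every hypothesis:
  Condition Zeta: 0.23 × 0.1 = 0.023
  Condition Beta: 0.12 × 0.028 = 0.00336
  Condition Gamma: 0.58 × 0.06 = 0.0348
  Condition Delta: 0.07 × 0.042 = 0.00294
Total = 0.0641.
P(Condition Beta | evidence) = 0.00336 / 0.0641 ≈ 0.052.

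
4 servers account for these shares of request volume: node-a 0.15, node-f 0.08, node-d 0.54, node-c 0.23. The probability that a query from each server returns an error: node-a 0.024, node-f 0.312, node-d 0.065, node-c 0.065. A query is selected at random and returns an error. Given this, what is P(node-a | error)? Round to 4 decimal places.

Prior × likelihood for each hypothesis:
  node-a: 0.15 × 0.024 = 0.0036
  node-f: 0.08 × 0.312 = 0.02496
  node-d: 0.54 × 0.065 = 0.0351
  node-c: 0.23 × 0.065 = 0.01495
Normalizing constant = 0.07861.
P(node-a | evidence) = 0.0036 / 0.07861 ≈ 0.0458.

0.0458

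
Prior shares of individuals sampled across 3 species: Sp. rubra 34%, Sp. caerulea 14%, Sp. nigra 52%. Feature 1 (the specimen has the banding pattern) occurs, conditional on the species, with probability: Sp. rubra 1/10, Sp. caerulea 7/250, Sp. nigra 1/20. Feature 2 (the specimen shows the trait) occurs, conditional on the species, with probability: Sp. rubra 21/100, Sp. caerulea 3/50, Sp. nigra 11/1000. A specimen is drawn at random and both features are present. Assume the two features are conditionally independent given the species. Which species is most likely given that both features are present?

Prior × likelihood for each hypothesis:
  Sp. rubra: 0.34 × 0.1 × 0.21 = 0.00714
  Sp. caerulea: 0.14 × 0.028 × 0.06 = 0.0002352
  Sp. nigra: 0.52 × 0.05 × 0.011 = 0.000286
Normalizing constant = 0.0076612.
Largest term belongs to Sp. rubra, so Sp. rubra is most probable.

Sp. rubra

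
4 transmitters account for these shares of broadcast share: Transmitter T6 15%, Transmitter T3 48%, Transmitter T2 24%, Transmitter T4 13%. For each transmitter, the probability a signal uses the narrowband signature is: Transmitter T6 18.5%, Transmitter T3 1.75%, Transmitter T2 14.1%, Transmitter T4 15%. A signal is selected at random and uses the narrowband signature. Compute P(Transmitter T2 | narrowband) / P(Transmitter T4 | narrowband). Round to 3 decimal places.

1.735

By Bayes' rule, posterior ∝ prior × likelihood:
  Transmitter T6: 0.15 × 0.185 = 0.02775
  Transmitter T3: 0.48 × 0.0175 = 0.0084
  Transmitter T2: 0.24 × 0.141 = 0.03384
  Transmitter T4: 0.13 × 0.15 = 0.0195
Total = 0.08949.
The ratio is 0.03384 / 0.0195 (the normalizer cancels) = 1.735.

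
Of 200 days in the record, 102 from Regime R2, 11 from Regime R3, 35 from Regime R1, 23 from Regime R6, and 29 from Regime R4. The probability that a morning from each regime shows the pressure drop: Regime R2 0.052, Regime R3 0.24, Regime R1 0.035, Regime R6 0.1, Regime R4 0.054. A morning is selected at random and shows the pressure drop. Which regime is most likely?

Regime R2

Compute prior × likelihood for every hypothesis:
  Regime R2: 0.51 × 0.052 = 0.02652
  Regime R3: 0.055 × 0.24 = 0.0132
  Regime R1: 0.175 × 0.035 = 0.006125
  Regime R6: 0.115 × 0.1 = 0.0115
  Regime R4: 0.145 × 0.054 = 0.00783
Sum = 0.065175.
Largest term belongs to Regime R2, so Regime R2 is most probable.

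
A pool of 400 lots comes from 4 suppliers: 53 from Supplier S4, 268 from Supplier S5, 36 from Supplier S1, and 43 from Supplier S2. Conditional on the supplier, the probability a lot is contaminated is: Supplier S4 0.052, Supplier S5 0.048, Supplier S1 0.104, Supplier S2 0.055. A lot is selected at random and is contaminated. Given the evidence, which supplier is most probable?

Compute prior × likelihood for every hypothesis:
  Supplier S4: 0.1325 × 0.052 = 0.00689
  Supplier S5: 0.67 × 0.048 = 0.03216
  Supplier S1: 0.09 × 0.104 = 0.00936
  Supplier S2: 0.1075 × 0.055 = 0.0059125
Total = 0.0543225.
Largest term belongs to Supplier S5, so Supplier S5 is most probable.

Supplier S5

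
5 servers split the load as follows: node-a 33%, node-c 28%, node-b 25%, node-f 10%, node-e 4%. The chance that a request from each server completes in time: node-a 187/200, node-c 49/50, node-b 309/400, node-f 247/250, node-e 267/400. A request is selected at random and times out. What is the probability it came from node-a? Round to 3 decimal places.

0.218

Taking complements, P(timeout | each) = node-a 0.065, node-c 0.02, node-b 0.2275, node-f 0.012, node-e 0.3325.
By Bayes' rule, posterior ∝ prior × likelihood:
  node-a: 0.33 × 0.065 = 0.02145
  node-c: 0.28 × 0.02 = 0.0056
  node-b: 0.25 × 0.2275 = 0.056875
  node-f: 0.1 × 0.012 = 0.0012
  node-e: 0.04 × 0.3325 = 0.0133
Normalizing constant = 0.098425.
P(node-a | evidence) = 0.02145 / 0.098425 ≈ 0.218.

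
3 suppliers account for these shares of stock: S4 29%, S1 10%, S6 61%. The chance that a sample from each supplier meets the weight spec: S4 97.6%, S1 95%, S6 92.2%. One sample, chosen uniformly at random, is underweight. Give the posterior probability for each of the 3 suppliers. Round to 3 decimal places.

Taking complements, P(underweight | each) = S4 0.024, S1 0.05, S6 0.078.
By Bayes' rule, posterior ∝ prior × likelihood:
  S4: 0.29 × 0.024 = 0.00696
  S1: 0.1 × 0.05 = 0.005
  S6: 0.61 × 0.078 = 0.04758
Total = 0.05954.
P(S4 | underweight) = 0.00696/0.05954 ≈ 0.117
P(S1 | underweight) = 0.005/0.05954 ≈ 0.084
P(S6 | underweight) = 0.04758/0.05954 ≈ 0.799

S4 0.117, S1 0.084, S6 0.799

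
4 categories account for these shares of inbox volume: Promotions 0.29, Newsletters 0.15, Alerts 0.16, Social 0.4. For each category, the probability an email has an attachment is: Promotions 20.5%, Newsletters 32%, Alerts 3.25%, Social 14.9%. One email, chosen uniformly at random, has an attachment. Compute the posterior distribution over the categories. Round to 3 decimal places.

Unnormalized posteriors (prior × likelihood):
  Promotions: 0.29 × 0.205 = 0.05945
  Newsletters: 0.15 × 0.32 = 0.048
  Alerts: 0.16 × 0.0325 = 0.0052
  Social: 0.4 × 0.149 = 0.0596
Total = 0.17225.
P(Promotions | attachment) = 0.05945/0.17225 ≈ 0.345
P(Newsletters | attachment) = 0.048/0.17225 ≈ 0.279
P(Alerts | attachment) = 0.0052/0.17225 ≈ 0.030
P(Social | attachment) = 0.0596/0.17225 ≈ 0.346

Promotions 0.345, Newsletters 0.279, Alerts 0.030, Social 0.346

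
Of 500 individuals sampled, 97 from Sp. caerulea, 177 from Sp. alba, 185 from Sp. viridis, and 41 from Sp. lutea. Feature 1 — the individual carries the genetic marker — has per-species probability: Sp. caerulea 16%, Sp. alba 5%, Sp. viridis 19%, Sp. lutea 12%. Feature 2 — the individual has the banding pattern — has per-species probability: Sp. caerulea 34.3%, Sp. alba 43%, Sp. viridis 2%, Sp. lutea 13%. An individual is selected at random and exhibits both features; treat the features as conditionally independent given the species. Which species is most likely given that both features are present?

Sp. caerulea

Prior × likelihood for each hypothesis:
  Sp. caerulea: 0.194 × 0.16 × 0.343 = 0.01064672
  Sp. alba: 0.354 × 0.05 × 0.43 = 0.007611
  Sp. viridis: 0.37 × 0.19 × 0.02 = 0.001406
  Sp. lutea: 0.082 × 0.12 × 0.13 = 0.0012792
Total = 0.02094292.
Largest term belongs to Sp. caerulea, so Sp. caerulea is most probable.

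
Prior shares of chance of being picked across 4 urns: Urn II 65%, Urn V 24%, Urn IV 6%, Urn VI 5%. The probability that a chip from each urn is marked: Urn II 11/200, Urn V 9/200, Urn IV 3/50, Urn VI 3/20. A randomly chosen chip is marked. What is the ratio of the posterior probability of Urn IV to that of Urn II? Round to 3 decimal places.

0.101

Compute prior × likelihood for every hypothesis:
  Urn II: 0.65 × 0.055 = 0.03575
  Urn V: 0.24 × 0.045 = 0.0108
  Urn IV: 0.06 × 0.06 = 0.0036
  Urn VI: 0.05 × 0.15 = 0.0075
Total = 0.05765.
The ratio is 0.0036 / 0.03575 (the normalizer cancels) = 0.101.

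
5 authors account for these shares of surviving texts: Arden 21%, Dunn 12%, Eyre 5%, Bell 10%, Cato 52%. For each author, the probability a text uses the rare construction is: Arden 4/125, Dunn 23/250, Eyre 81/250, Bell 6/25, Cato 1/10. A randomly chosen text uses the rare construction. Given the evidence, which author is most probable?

By Bayes' rule, posterior ∝ prior × likelihood:
  Arden: 0.21 × 0.032 = 0.00672
  Dunn: 0.12 × 0.092 = 0.01104
  Eyre: 0.05 × 0.324 = 0.0162
  Bell: 0.1 × 0.24 = 0.024
  Cato: 0.52 × 0.1 = 0.052
Normalizing constant = 0.10996.
Largest term belongs to Cato, so Cato is most probable.

Cato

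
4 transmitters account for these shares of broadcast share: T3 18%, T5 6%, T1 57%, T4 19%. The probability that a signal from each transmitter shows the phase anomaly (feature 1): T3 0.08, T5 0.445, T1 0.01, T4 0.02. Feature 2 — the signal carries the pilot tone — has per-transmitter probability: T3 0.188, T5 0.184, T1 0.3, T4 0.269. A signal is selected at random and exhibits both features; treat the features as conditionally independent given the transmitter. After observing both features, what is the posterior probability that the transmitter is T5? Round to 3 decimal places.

By Bayes' rule, posterior ∝ prior × likelihood:
  T3: 0.18 × 0.08 × 0.188 = 0.0027072
  T5: 0.06 × 0.445 × 0.184 = 0.0049128
  T1: 0.57 × 0.01 × 0.3 = 0.00171
  T4: 0.19 × 0.02 × 0.269 = 0.0010222
Sum = 0.0103522.
P(T5 | evidence) = 0.0049128 / 0.0103522 ≈ 0.475.

0.475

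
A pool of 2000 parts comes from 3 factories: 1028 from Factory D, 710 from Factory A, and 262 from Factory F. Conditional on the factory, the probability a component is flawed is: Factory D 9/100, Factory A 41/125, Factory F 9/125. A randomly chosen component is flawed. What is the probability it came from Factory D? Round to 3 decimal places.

Prior × likelihood for each hypothesis:
  Factory D: 0.514 × 0.09 = 0.04626
  Factory A: 0.355 × 0.328 = 0.11644
  Factory F: 0.131 × 0.072 = 0.009432
Normalizing constant = 0.172132.
P(Factory D | evidence) = 0.04626 / 0.172132 ≈ 0.269.

0.269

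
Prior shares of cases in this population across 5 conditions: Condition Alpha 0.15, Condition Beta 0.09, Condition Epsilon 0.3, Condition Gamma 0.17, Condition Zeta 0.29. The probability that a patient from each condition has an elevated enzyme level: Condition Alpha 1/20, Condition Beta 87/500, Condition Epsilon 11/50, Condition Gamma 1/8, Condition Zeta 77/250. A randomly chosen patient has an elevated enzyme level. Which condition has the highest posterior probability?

Condition Zeta

By Bayes' rule, posterior ∝ prior × likelihood:
  Condition Alpha: 0.15 × 0.05 = 0.0075
  Condition Beta: 0.09 × 0.174 = 0.01566
  Condition Epsilon: 0.3 × 0.22 = 0.066
  Condition Gamma: 0.17 × 0.125 = 0.02125
  Condition Zeta: 0.29 × 0.308 = 0.08932
Total = 0.19973.
Largest term belongs to Condition Zeta, so Condition Zeta is most probable.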